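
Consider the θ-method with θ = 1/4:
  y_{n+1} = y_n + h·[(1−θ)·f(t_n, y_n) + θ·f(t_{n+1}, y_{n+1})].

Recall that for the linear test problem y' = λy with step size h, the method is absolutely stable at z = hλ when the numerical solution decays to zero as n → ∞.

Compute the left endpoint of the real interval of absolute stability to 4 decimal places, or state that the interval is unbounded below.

With y'=λy (z=hλ):
  y_{n+1} = y_n + z·[3/4·y_n + 1/4·y_{n+1}] ⇒ (1 − 1/4z)y_{n+1} = (1 + 3/4z)y_n
  Hence R(z) = (1 + 3/4z)/(1 − 1/4z).

Solve |R(x)|<1 on ℝ⁻.
x=-1.69: |R|=0.1880
R=−1: 1+3/4x = −1+1/4x ⇒ -1/2x=2 ⇒ x=2/(-1/2)=-4.0000
Confirm numerically:
  x=-3.645: |R|=0.90713 <1
  x=-3.375: |R|=0.83051 <1
  x=-3.258: |R|=0.79554 <1
  x=-3.027: |R|=0.72307 <1
  x=-4.228: |R|=1.05542 >1
  x=-4.079: |R|=1.01956 >1
Stable set (-4.0000, 0).

left endpoint -4.0000.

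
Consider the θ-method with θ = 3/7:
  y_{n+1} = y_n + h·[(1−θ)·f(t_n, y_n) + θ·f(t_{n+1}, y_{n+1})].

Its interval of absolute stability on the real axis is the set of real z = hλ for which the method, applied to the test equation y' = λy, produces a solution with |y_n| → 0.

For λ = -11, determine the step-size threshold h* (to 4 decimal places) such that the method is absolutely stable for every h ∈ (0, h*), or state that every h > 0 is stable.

(-14.0000,0); λ=-11 ⇒ h* = (14)/11 = 1.2727.

On y'=λy, z=hλ:
  y_{n+1} = y_n + z·[4/7·y_n + 3/7·y_{n+1}] ⇒ (1 − 3/7z)y_{n+1} = (1 + 4/7z)y_n
  so R(z) = (1 + 4/7z)/(1 − 3/7z).

Need |R(x)|<1, x<0.
x=-0.61: |R|=0.5164
R=−1: 1+4/7x = −1+3/7x ⇒ -1/7x=2 ⇒ x=2/(-1/7)=-14.0000
Confirm numerically:
  x=-13.453: |R|=0.98845 <1
  x=-13.393: |R|=0.98713 <1
  x=-10.855: |R|=0.92051 <1
  x=-6.018: |R|=0.68141 <1
  x=-14.259: |R|=1.00520 >1
  x=-14.214: |R|=1.00431 >1
Stable set (-14.0000, 0).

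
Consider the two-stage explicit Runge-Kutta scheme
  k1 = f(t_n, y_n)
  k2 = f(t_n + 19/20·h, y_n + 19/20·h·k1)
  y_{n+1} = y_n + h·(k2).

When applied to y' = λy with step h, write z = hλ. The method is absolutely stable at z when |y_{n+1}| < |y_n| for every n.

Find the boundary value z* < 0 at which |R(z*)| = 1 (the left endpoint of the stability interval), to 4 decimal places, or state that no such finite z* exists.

With y'=λy (z=hλ):
  k1=λy_n ⇒ h·k1=z·y_n;  k2=λ(1+19/20z)y_n ⇒ h·k2=z(1+19/20z)y_n
  y_{n+1}/y_n = 1 + z(1+19/20z) = 1 + z + 19/20z²
  ⇒ R(z) = 1 + z + 19/20z².

Solve |R(x)|<1 on ℝ⁻.
x=-1.1: |R|=1.0495
R=1: x+19/20x²=0 ⇒ x=−20/19=-1.0526; min R=1−1/(4·19/20)=0.7368>−1
Confirm numerically:
  x=-0.762: |R|=0.78961 <1
  x=-0.678: |R|=0.75870 <1
  x=-0.484: |R|=0.73854 <1
  x=-0.434: |R|=0.74494 <1
  x=-1.616: |R|=1.86488 >1
  x=-1.146: |R|=1.10165 >1
So |R|<1 on (-1.0526, 0).

z* = -1.0526.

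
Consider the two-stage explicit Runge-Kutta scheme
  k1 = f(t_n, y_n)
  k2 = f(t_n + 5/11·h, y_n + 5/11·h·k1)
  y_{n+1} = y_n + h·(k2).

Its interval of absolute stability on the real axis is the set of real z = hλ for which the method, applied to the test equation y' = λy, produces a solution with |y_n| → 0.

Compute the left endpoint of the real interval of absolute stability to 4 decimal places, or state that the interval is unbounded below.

Set f=λy, z=hλ:
  k1=λy_n ⇒ h·k1=z·y_n;  k2=λ(1+5/11z)y_n ⇒ h·k2=z(1+5/11z)y_n
  y_{n+1}/y_n = 1 + z(1+5/11z) = 1 + z + 5/11z²
  ⇒ R(z) = 1 + z + 5/11z².

Find x<0 with |R(x)|<1.
x=-0.92: |R|=0.4647
R=1: x+5/11x²=0 ⇒ x=−11/5=-2.2000; min R=1−1/(4·5/11)=0.4500>−1
Confirm numerically:
  x=-1.887: |R|=0.73153 <1
  x=-1.621: |R|=0.57338 <1
  x=-1.467: |R|=0.51122 <1
  x=-1.032: |R|=0.45210 <1
  x=-2.648: |R|=1.53923 >1
  x=-2.395: |R|=1.21228 >1
  x=-2.312: |R|=1.11770 >1
Stable set (-2.2000, 0).

z* = -2.2000.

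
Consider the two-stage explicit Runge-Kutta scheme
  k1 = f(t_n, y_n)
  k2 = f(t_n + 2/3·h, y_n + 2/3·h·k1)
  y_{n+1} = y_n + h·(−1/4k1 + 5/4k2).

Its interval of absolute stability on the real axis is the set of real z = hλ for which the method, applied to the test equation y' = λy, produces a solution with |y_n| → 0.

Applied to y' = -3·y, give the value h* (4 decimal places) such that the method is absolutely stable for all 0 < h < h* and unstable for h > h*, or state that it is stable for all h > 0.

With y'=λy (z=hλ):
  k1=λy_n ⇒ h·k1=z·y_n;  k2=λ(1+2/3z)y_n ⇒ h·k2=z(1+2/3z)y_n
  y_{n+1}/y_n = 1 − 1/4z + 5/4z(1+2/3z) = 1 + z + 5/6z²
  Hence R(z) = 1 + z + 5/6z².

Solve |R(x)|<1 on ℝ⁻.
x=-1.67: |R|=1.6541
R=1: x+5/6x²=0 ⇒ x=−6/5=-1.2000; min R=1−1/(4·5/6)=0.7000>−1
Confirm numerically:
  x=-1.173: |R|=0.97361 <1
  x=-0.929: |R|=0.79020 <1
  x=-0.912: |R|=0.78112 <1
  x=-0.574: |R|=0.70056 <1
  x=-1.628: |R|=1.58065 >1
  x=-1.602: |R|=1.53667 >1
So |R|<1 on (-1.2000, 0).

(-1.2000,0); λ=-3 ⇒ h* = (6/5)/3 = 0.4000.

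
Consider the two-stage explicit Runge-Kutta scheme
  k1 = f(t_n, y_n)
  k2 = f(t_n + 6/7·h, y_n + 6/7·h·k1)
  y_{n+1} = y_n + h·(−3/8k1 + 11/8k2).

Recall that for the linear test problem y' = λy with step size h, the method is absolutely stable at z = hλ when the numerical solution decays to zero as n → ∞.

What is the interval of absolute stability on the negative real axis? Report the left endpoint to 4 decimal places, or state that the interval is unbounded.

(-0.8485, 0).

With y'=λy (z=hλ):
  k1=λy_n ⇒ h·k1=z·y_n;  k2=λ(1+6/7z)y_n ⇒ h·k2=z(1+6/7z)y_n
  y_{n+1}/y_n = 1 − 3/8z + 11/8z(1+6/7z) = 1 + z + 33/28z²
  ⇒ R(z) = 1 + z + 33/28z².

Find x<0 with |R(x)|<1.
x=-1.72: |R|=2.7667
R=1: x+33/28x²=0 ⇒ x=−28/33=-0.8485; min R=1−1/(4·33/28)=0.7879>−1
Confirm numerically:
  x=-0.819: |R|=0.97154 <1
  x=-0.577: |R|=0.81538 <1
  x=-0.530: |R|=0.80106 <1
  x=-0.470: |R|=0.79035 <1
  x=-1.192: |R|=1.48259 >1
  x=-1.124: |R|=1.36498 >1
Interval (-0.8485, 0).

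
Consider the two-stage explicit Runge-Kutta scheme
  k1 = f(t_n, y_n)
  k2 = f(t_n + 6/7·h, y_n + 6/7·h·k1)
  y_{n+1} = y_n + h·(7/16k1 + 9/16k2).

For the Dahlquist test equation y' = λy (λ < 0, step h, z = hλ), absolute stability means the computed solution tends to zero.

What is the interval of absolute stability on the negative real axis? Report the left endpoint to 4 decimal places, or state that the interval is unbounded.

Test eqn y'=λy, z=hλ:
  k1=λy_n ⇒ h·k1=z·y_n;  k2=λ(1+6/7z)y_n ⇒ h·k2=z(1+6/7z)y_n
  y_{n+1}/y_n = 1 + 7/16z + 9/16z(1+6/7z) = 1 + z + 27/56z²
  ⇒ R(z) = 1 + z + 27/56z².

Need |R(x)|<1, x<0.
x=-0.82: |R|=0.5042
R=1: x+27/56x²=0 ⇒ x=−56/27=-2.0741; min R=1−1/(4·27/56)=0.4815>−1
Confirm numerically:
  x=-1.871: |R|=0.81681 <1
  x=-1.184: |R|=0.49189 <1
  x=-0.954: |R|=0.48481 <1
  x=-0.885: |R|=0.49263 <1
  x=-2.487: |R|=1.49514 >1
  x=-2.326: |R|=1.28253 >1
  x=-2.231: |R|=1.16880 >1
So |R|<1 on (-2.0741, 0).

(-2.0741, 0).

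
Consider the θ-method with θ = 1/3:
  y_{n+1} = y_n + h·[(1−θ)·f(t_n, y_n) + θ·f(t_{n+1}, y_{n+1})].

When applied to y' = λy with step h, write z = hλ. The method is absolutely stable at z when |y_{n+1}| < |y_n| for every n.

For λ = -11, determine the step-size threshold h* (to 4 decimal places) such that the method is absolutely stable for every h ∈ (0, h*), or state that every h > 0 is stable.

Set f=λy, z=hλ:
  y_{n+1} = y_n + z·[2/3·y_n + 1/3·y_{n+1}] ⇒ (1 − 1/3z)y_{n+1} = (1 + 2/3z)y_n
  Hence R(z) = (1 + 2/3z)/(1 − 1/3z).

Boundary: |R(x)|=1, x<0.
x=-1.19: |R|=0.1480
R=−1: 1+2/3x = −1+1/3x ⇒ -1/3x=2 ⇒ x=2/(-1/3)=-6.0000
Confirm numerically:
  x=-5.920: |R|=0.99103 <1
  x=-5.059: |R|=0.88324 <1
  x=-2.683: |R|=0.41633 <1
  x=-6.262: |R|=1.02829 >1
  x=-6.240: |R|=1.02597 >1
  x=-6.054: |R|=1.00596 >1
Interval (-6.0000, 0).

(-6.0000,0); λ=-11 ⇒ h* = (6)/11 = 0.5455.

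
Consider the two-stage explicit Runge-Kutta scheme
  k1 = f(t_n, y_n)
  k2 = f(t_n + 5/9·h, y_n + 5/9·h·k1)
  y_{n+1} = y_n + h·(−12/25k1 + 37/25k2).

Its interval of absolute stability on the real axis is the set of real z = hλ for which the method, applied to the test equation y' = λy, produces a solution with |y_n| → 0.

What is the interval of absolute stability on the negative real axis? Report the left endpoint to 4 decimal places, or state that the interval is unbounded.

z∈(-1.2162,0).

Test eqn y'=λy, z=hλ:
  k1=λy_n ⇒ h·k1=z·y_n;  k2=λ(1+5/9z)y_n ⇒ h·k2=z(1+5/9z)y_n
  y_{n+1}/y_n = 1 − 12/25z + 37/25z(1+5/9z) = 1 + z + 37/45z²
  so R(z) = 1 + z + 37/45z².

Solve |R(x)|<1 on ℝ⁻.
x=-1.68: |R|=1.6406
R=1: x+37/45x²=0 ⇒ x=−45/37=-1.2162; min R=1−1/(4·37/45)=0.6959>−1
Confirm numerically:
  x=-1.189: |R|=0.97339 <1
  x=-0.878: |R|=0.75584 <1
  x=-0.875: |R|=0.75451 <1
  x=-0.506: |R|=0.70452 <1
  x=-1.610: |R|=1.52128 >1
  x=-1.424: |R|=1.24328 >1
  x=-1.350: |R|=1.14850 >1
Interval (-1.2162, 0).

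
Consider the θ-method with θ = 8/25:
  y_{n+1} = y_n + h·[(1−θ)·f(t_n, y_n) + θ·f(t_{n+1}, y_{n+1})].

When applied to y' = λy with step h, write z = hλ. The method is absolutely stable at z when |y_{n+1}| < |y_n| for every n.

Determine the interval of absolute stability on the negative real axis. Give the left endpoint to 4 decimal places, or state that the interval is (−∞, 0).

(-5.5556, 0).

Test eqn y'=λy, z=hλ:
  y_{n+1} = y_n + z·[17/25·y_n + 8/25·y_{n+1}] ⇒ (1 − 8/25z)y_{n+1} = (1 + 17/25z)y_n
  ⇒ R(z) = (1 + 17/25z)/(1 − 8/25z).

Find x<0 with |R(x)|<1.
x=-0.48: |R|=0.5839
R=−1: 1+17/25x = −1+8/25x ⇒ -9/25x=2 ⇒ x=2/(-9/25)=-5.5556
Confirm numerically:
  x=-5.123: |R|=0.94100 <1
  x=-3.036: |R|=0.53993 <1
  x=-2.628: |R|=0.42752 <1
  x=-2.585: |R|=0.41473 <1
  x=-6.135: |R|=1.07040 >1
  x=-5.891: |R|=1.04186 >1
Stable set (-5.5556, 0).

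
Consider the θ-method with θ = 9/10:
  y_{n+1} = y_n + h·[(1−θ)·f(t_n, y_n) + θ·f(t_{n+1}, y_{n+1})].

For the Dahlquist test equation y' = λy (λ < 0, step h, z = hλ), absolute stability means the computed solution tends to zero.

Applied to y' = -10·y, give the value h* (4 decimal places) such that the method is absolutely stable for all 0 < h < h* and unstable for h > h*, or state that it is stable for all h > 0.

interval (−∞, 0). Any h>0 works for λ=-10.

Set f=λy, z=hλ:
  y_{n+1} = y_n + z·[1/10·y_n + 9/10·y_{n+1}] ⇒ (1 − 9/10z)y_{n+1} = (1 + 1/10z)y_n
  so R(z) = (1 + 1/10z)/(1 − 9/10z).

Need |R(x)|<1, x<0.
x=-1.47: |R|=0.3672
x=-2: |R|=0.2857
x=-10: |R|=0.0000
x=-100: |R|=0.0989
θ=9/10≥1/2 ⇒ |1+1/10x|<|1−9/10x| ∀x<0 ⇒ interval (−∞,0).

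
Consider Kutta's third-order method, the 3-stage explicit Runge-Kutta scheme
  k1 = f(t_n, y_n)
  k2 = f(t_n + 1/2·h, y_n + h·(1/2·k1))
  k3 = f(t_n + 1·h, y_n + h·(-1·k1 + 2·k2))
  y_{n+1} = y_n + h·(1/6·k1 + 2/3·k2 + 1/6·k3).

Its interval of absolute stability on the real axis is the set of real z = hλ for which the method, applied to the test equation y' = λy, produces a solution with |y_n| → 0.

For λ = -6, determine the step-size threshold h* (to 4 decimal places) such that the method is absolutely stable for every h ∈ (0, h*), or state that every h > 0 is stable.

(-2.5127,0); λ=-6 ⇒ h* = 0.4188.

With y'=λy (z=hλ):
  order 3, 3-stage ⇒ R(z)=1+z+z^2/2+z^3/6
  (e.g. R(-0.45)=0.63606, |R|=0.63606)

Boundary: |R(x)|=1, x<0.
x=-0.45: |R|=0.6361
|R(-1.29)|=0.1843 |R(-0.78)|=0.4451 |R(-0.75)|=0.4609
Bisect:
  x_lo=-3.1091 |R|=2.2850  x_hi=-0.3760 |R|=0.6858
  mid=-1.74258 |R|=0.10620 →hi
  mid=-2.42586 |R|=0.86274 →hi
  mid=-2.76750 |R|=1.47071 →lo
  mid=-2.59668 |R|=1.14343 →lo
  mid=-2.51127 |R|=0.99758 →hi
  mid=-2.55397 |R|=1.06909 →lo
  mid=-2.53262 |R|=1.03298 →lo
  mid=-2.52195 |R|=1.01519 →lo
  ...
  [-2.51277,-2.51260] ⇒ x*=-2.5127
So |R|<1 on (-2.5127, 0).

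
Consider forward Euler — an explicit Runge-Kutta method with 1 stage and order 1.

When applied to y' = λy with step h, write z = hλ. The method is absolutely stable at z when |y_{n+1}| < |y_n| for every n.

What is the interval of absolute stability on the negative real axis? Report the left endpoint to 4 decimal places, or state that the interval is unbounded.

Set f=λy, z=hλ:
  order 1, 1-stage ⇒ R(z)=1+z
  (e.g. R(-0.83)=0.17000, |R|=0.17000)

Need |R(x)|<1, x<0.
x=-0.83: |R|=0.1700
|R(-1.62)|=0.6200 |R(-1.25)|=0.2500 |R(-1.06)|=0.0600
Bisect:
  x_lo=-2.4203 |R|=1.4203  x_hi=-0.3071 |R|=0.6929
  mid=-1.36370 |R|=0.36370 →hi
  mid=-1.89200 |R|=0.89200 →hi
  mid=-2.15616 |R|=1.15616 →lo
  mid=-2.02408 |R|=1.02408 →lo
  mid=-1.95804 |R|=0.95804 →hi
  mid=-1.99106 |R|=0.99106 →hi
  mid=-2.00757 |R|=1.00757 →lo
  mid=-1.99932 |R|=0.99932 →hi
  ...
  [-2.00009,-1.99996] ⇒ x*=-2.0000
Interval (-2.0000, 0).

(-2.0000, 0).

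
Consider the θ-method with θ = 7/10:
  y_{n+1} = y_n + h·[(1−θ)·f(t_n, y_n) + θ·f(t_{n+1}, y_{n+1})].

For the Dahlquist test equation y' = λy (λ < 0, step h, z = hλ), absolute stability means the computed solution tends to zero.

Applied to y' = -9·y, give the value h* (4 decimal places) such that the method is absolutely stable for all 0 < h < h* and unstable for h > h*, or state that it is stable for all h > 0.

(−∞, 0) — no finite endpoint. Any h>0 works for λ=-9.

On y'=λy, z=hλ:
  y_{n+1} = y_n + z·[3/10·y_n + 7/10·y_{n+1}] ⇒ (1 − 7/10z)y_{n+1} = (1 + 3/10z)y_n
  Hence R(z) = (1 + 3/10z)/(1 − 7/10z).

Find x<0 with |R(x)|<1.
x=-1.63: |R|=0.2387
x=-2: |R|=0.1667
x=-10: |R|=0.2500
x=-100: |R|=0.4085
θ=7/10≥1/2 ⇒ |1+3/10x|<|1−7/10x| ∀x<0 ⇒ unbounded interval.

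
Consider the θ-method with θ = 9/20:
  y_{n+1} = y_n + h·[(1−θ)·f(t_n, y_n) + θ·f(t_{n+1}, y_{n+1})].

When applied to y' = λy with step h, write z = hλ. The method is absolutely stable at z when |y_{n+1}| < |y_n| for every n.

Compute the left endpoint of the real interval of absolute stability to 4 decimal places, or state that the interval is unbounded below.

left endpoint -20.0000.

With y'=λy (z=hλ):
  y_{n+1} = y_n + z·[11/20·y_n + 9/20·y_{n+1}] ⇒ (1 − 9/20z)y_{n+1} = (1 + 11/20z)y_n
  Hence R(z) = (1 + 11/20z)/(1 − 9/20z).

Boundary: |R(x)|=1, x<0.
x=-0.31: |R|=0.7280
R=−1: 1+11/20x = −1+9/20x ⇒ -1/10x=2 ⇒ x=2/(-1/10)=-20.0000
Confirm numerically:
  x=-19.584: |R|=0.99576 <1
  x=-14.873: |R|=0.93335 <1
  x=-14.636: |R|=0.92929 <1
  x=-13.464: |R|=0.90741 <1
  x=-20.494: |R|=1.00483 >1
  x=-20.489: |R|=1.00478 >1
  x=-20.050: |R|=1.00050 >1
Interval (-20.0000, 0).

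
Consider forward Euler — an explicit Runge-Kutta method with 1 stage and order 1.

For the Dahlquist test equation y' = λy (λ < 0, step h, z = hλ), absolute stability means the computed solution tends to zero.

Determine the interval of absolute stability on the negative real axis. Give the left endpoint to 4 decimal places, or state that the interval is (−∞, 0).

With y'=λy (z=hλ):
  order 1, 1-stage ⇒ R(z)=1+z
  (e.g. R(-0.53)=0.47000, |R|=0.47000)

Find x<0 with |R(x)|<1.
x=-0.53: |R|=0.4700
|R(-1.68)|=0.6800 |R(-0.7)|=0.3000 |R(-0.57)|=0.4300
Bisect:
  x_lo=-2.6319 |R|=1.6319  x_hi=-0.3093 |R|=0.6907
  mid=-1.47057 |R|=0.47057 →hi
  mid=-2.05121 |R|=1.05121 →lo
  mid=-1.76089 |R|=0.76089 →hi
  mid=-1.90605 |R|=0.90605 →hi
  mid=-1.97863 |R|=0.97863 →hi
  mid=-2.01492 |R|=1.01492 →lo
  mid=-1.99678 |R|=0.99678 →hi
  mid=-2.00585 |R|=1.00585 →lo
  mid=-2.00131 |R|=1.00131 →lo
  ...
  [-2.00004,-1.99989] ⇒ x*=-2.0000
Stable set (-2.0000, 0).

(-2.0000, 0).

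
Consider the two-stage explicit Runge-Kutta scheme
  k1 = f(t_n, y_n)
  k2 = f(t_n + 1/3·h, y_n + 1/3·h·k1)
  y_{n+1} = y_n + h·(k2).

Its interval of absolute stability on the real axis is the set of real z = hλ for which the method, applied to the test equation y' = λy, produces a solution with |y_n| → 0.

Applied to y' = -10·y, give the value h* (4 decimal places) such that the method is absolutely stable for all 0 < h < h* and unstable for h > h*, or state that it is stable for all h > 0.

(-3.0000,0); λ=-10 ⇒ h* = (3)/10 = 0.3000.

With y'=λy (z=hλ):
  k1=λy_n ⇒ h·k1=z·y_n;  k2=λ(1+1/3z)y_n ⇒ h·k2=z(1+1/3z)y_n
  y_{n+1}/y_n = 1 + z(1+1/3z) = 1 + z + 1/3z²
  ⇒ R(z) = 1 + z + 1/3z².

Need |R(x)|<1, x<0.
x=-1.04: |R|=0.3205
R=1: x+1/3x²=0 ⇒ x=−3=-3.0000; min R=1−1/(4·1/3)=0.2500>−1
Confirm numerically:
  x=-2.630: |R|=0.67563 <1
  x=-2.607: |R|=0.65848 <1
  x=-1.964: |R|=0.32177 <1
  x=-1.335: |R|=0.25907 <1
  x=-3.474: |R|=1.54889 >1
  x=-3.435: |R|=1.49808 >1
  x=-3.281: |R|=1.30732 >1
Interval (-3.0000, 0).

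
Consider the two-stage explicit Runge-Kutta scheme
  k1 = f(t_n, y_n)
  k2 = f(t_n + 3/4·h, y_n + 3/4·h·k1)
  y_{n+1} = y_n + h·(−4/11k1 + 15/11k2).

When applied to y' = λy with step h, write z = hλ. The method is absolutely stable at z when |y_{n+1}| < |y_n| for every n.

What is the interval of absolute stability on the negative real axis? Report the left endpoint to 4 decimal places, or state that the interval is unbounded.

z∈(-0.9778,0).

Test eqn y'=λy, z=hλ:
  k1=λy_n ⇒ h·k1=z·y_n;  k2=λ(1+3/4z)y_n ⇒ h·k2=z(1+3/4z)y_n
  y_{n+1}/y_n = 1 − 4/11z + 15/11z(1+3/4z) = 1 + z + 45/44z²
  so R(z) = 1 + z + 45/44z².

Find x<0 with |R(x)|<1.
x=-1.46: |R|=1.7200
R=1: x+45/44x²=0 ⇒ x=−44/45=-0.9778; min R=1−1/(4·45/44)=0.7556>−1
Confirm numerically:
  x=-0.952: |R|=0.97490 <1
  x=-0.836: |R|=0.87878 <1
  x=-0.742: |R|=0.82108 <1
  x=-0.405: |R|=0.76275 <1
  x=-1.442: |R|=1.68462 >1
  x=-1.237: |R|=1.32795 >1
  x=-1.111: |R|=1.15137 >1
Interval (-0.9778, 0).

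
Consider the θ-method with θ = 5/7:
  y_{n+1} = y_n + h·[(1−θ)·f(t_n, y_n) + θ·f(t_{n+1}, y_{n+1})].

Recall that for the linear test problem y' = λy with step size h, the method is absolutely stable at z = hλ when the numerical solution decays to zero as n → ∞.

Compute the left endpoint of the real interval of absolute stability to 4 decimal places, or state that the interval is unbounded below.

On y'=λy, z=hλ:
  y_{n+1} = y_n + z·[2/7·y_n + 5/7·y_{n+1}] ⇒ (1 − 5/7z)y_{n+1} = (1 + 2/7z)y_n
  ⇒ R(z) = (1 + 2/7z)/(1 − 5/7z).

Need |R(x)|<1, x<0.
x=-1.4: |R|=0.3000
x=-2: |R|=0.1765
x=-10: |R|=0.2281
x=-100: |R|=0.3807
θ=5/7≥1/2 ⇒ |1+2/7x|<|1−5/7x| ∀x<0 ⇒ unbounded interval.

(−∞, 0) — no finite endpoint.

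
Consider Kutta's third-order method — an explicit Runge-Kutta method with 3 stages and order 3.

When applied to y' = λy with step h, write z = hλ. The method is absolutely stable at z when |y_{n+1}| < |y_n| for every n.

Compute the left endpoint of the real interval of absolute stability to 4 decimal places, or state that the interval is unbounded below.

left endpoint -2.5127.

On y'=λy, z=hλ:
  order 3, 3-stage ⇒ R(z)=1+z+z^2/2+z^3/6
  (e.g. R(-1.66)=-0.04458, |R|=0.04458)

Boundary: |R(x)|=1, x<0.
x=-1.66: |R|=0.0446
|R(-1.39)|=0.1284 |R(-1.31)|=0.1734 |R(-0.55)|=0.5735
Bisect:
  x_lo=-3.1726 |R|=2.4622  x_hi=-0.3688 |R|=0.6909
  mid=-1.77071 |R|=0.12832 →hi
  mid=-2.47167 |R|=0.93372 →hi
  mid=-2.82215 |R|=1.58606 →lo
  mid=-2.64691 |R|=1.23461 →lo
  mid=-2.55929 |R|=1.07818 →lo
  mid=-2.51548 |R|=1.00450 →lo
  mid=-2.49357 |R|=0.96875 →hi
  mid=-2.50452 |R|=0.98653 →hi
  mid=-2.51000 |R|=0.99549 →hi
  ...
  [-2.51291,-2.51274] ⇒ x*=-2.5127
Stable set (-2.5127, 0).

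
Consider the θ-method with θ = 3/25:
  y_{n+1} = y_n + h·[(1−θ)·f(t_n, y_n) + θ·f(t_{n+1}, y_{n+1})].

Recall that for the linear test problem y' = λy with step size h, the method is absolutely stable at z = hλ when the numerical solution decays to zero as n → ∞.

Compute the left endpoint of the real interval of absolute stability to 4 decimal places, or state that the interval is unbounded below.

Set f=λy, z=hλ:
  y_{n+1} = y_n + z·[22/25·y_n + 3/25·y_{n+1}] ⇒ (1 − 3/25z)y_{n+1} = (1 + 22/25z)y_n
  Hence R(z) = (1 + 22/25z)/(1 − 3/25z).

Solve |R(x)|<1 on ℝ⁻.
x=-0.73: |R|=0.3288
R=−1: 1+22/25x = −1+3/25x ⇒ -19/25x=2 ⇒ x=2/(-19/25)=-2.6316
Confirm numerically:
  x=-2.215: |R|=0.74988 <1
  x=-1.904: |R|=0.54988 <1
  x=-1.732: |R|=0.43396 <1
  x=-3.130: |R|=1.27537 >1
  x=-3.096: |R|=1.25735 >1
  x=-2.799: |R|=1.09525 >1
Stable set (-2.6316, 0).

left endpoint -2.6316.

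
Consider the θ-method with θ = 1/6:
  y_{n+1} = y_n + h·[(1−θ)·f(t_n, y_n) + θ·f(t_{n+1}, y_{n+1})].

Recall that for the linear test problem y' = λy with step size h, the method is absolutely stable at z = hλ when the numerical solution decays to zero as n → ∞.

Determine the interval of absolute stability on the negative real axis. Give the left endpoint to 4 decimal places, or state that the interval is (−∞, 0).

Test eqn y'=λy, z=hλ:
  y_{n+1} = y_n + z·[5/6·y_n + 1/6·y_{n+1}] ⇒ (1 − 1/6z)y_{n+1} = (1 + 5/6z)y_n
  R(z) = (1 + 5/6z)/(1 − 1/6z).

Need |R(x)|<1, x<0.
x=-1.04: |R|=0.1136
R=−1: 1+5/6x = −1+1/6x ⇒ -2/3x=2 ⇒ x=2/(-2/3)=-3.0000
Confirm numerically:
  x=-2.698: |R|=0.86112 <1
  x=-2.694: |R|=0.85921 <1
  x=-2.325: |R|=0.67568 <1
  x=-1.442: |R|=0.16259 <1
  x=-3.130: |R|=1.05696 >1
  x=-3.039: |R|=1.01726 >1
So |R|<1 on (-3.0000, 0).

z∈(-3.0000,0).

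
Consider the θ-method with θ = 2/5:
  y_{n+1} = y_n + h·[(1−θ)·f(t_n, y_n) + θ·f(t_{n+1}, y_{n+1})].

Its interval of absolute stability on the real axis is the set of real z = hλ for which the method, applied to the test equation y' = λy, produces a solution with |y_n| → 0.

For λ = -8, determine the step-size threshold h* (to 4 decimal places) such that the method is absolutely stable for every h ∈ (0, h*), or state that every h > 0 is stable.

With y'=λy (z=hλ):
  y_{n+1} = y_n + z·[3/5·y_n + 2/5·y_{n+1}] ⇒ (1 − 2/5z)y_{n+1} = (1 + 3/5z)y_n
  R(z) = (1 + 3/5z)/(1 − 2/5z).

Need |R(x)|<1, x<0.
x=-0.6: |R|=0.5161
R=−1: 1+3/5x = −1+2/5x ⇒ -1/5x=2 ⇒ x=2/(-1/5)=-10.0000
Confirm numerically:
  x=-7.866: |R|=0.89707 <1
  x=-6.937: |R|=0.83771 <1
  x=-5.999: |R|=0.76462 <1
  x=-10.443: |R|=1.01711 >1
  x=-10.328: |R|=1.01278 >1
Interval (-10.0000, 0).

(-10.0000,0); λ=-8 ⇒ h* = (10)/8 = 1.2500.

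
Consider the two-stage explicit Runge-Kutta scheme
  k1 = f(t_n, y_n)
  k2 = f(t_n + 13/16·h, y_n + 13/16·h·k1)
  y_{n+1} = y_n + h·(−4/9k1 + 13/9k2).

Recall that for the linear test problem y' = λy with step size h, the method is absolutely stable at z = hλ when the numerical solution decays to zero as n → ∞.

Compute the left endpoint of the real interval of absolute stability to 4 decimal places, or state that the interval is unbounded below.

Set f=λy, z=hλ:
  k1=λy_n ⇒ h·k1=z·y_n;  k2=λ(1+13/16z)y_n ⇒ h·k2=z(1+13/16z)y_n
  y_{n+1}/y_n = 1 − 4/9z + 13/9z(1+13/16z) = 1 + z + 169/144z²
  Hence R(z) = 1 + z + 169/144z².

Boundary: |R(x)|=1, x<0.
x=-0.57: |R|=0.8113
R=1: x+169/144x²=0 ⇒ x=−144/169=-0.8521; min R=1−1/(4·169/144)=0.7870>−1
Confirm numerically:
  x=-0.597: |R|=0.82129 <1
  x=-0.404: |R|=0.78755 <1
  x=-0.350: |R|=0.79377 <1
  x=-1.186: |R|=1.46480 >1
  x=-1.029: |R|=1.21367 >1
So |R|<1 on (-0.8521, 0).

z* = -0.8521.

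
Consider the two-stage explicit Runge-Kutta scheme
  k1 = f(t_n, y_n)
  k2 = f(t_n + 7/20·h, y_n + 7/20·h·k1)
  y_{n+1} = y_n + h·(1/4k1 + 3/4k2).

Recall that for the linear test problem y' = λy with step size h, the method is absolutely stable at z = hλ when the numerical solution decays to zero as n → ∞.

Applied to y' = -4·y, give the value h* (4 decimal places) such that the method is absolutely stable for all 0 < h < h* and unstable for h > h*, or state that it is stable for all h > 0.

(-3.8095,0); λ=-4 ⇒ h* = (80/21)/4 = 0.9524.

On y'=λy, z=hλ:
  k1=λy_n ⇒ h·k1=z·y_n;  k2=λ(1+7/20z)y_n ⇒ h·k2=z(1+7/20z)y_n
  y_{n+1}/y_n = 1 + 1/4z + 3/4z(1+7/20z) = 1 + z + 21/80z²
  ⇒ R(z) = 1 + z + 21/80z².

Solve |R(x)|<1 on ℝ⁻.
x=-1.78: |R|=0.0517
R=1: x+21/80x²=0 ⇒ x=−80/21=-3.8095; min R=1−1/(4·21/80)=0.0476>−1
Confirm numerically:
  x=-3.634: |R|=0.83256 <1
  x=-2.659: |R|=0.19695 <1
  x=-2.236: |R|=0.07642 <1
  x=-2.136: |R|=0.06166 <1
  x=-4.302: |R|=1.55614 >1
  x=-4.141: |R|=1.36032 >1
  x=-3.948: |R|=1.14351 >1
Stable set (-3.8095, 0).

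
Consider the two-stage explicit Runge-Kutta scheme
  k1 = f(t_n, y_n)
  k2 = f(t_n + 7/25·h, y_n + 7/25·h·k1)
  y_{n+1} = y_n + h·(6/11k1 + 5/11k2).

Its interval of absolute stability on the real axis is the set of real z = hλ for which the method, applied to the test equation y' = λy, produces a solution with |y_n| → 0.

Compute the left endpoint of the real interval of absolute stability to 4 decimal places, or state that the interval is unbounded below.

z* = -7.8571.

Test eqn y'=λy, z=hλ:
  k1=λy_n ⇒ h·k1=z·y_n;  k2=λ(1+7/25z)y_n ⇒ h·k2=z(1+7/25z)y_n
  y_{n+1}/y_n = 1 + 6/11z + 5/11z(1+7/25z) = 1 + z + 7/55z²
  Hence R(z) = 1 + z + 7/55z².

Find x<0 with |R(x)|<1.
x=-1.13: |R|=0.0325
R=1: x+7/55x²=0 ⇒ x=−55/7=-7.8571; min R=1−1/(4·7/55)=-0.9643>−1
Confirm numerically:
  x=-7.368: |R|=0.54131 <1
  x=-6.439: |R|=0.16218 <1
  x=-3.991: |R|=0.96379 <1
  x=-8.261: |R|=1.42462 >1
  x=-7.898: |R|=1.04107 >1
Interval (-7.8571, 0).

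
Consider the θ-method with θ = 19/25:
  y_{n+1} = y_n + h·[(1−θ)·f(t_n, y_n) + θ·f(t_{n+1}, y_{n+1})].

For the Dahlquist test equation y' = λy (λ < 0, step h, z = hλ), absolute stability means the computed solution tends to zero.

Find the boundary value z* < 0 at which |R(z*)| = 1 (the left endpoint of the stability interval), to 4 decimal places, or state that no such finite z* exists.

With y'=λy (z=hλ):
  y_{n+1} = y_n + z·[6/25·y_n + 19/25·y_{n+1}] ⇒ (1 − 19/25z)y_{n+1} = (1 + 6/25z)y_n
  so R(z) = (1 + 6/25z)/(1 − 19/25z).

Need |R(x)|<1, x<0.
x=-0.79: |R|=0.5064
x=-2: |R|=0.2063
x=-10: |R|=0.1628
x=-100: |R|=0.2987
θ=19/25≥1/2 ⇒ |1+6/25x|<|1−19/25x| ∀x<0 ⇒ interval (−∞,0).

unbounded; (−∞, 0).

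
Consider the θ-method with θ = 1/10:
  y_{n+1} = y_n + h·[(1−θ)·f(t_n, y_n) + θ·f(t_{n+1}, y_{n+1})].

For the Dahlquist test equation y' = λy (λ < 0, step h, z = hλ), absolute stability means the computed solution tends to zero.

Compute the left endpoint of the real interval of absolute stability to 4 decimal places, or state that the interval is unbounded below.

Set f=λy, z=hλ:
  y_{n+1} = y_n + z·[9/10·y_n + 1/10·y_{n+1}] ⇒ (1 − 1/10z)y_{n+1} = (1 + 9/10z)y_n
  ⇒ R(z) = (1 + 9/10z)/(1 − 1/10z).

Need |R(x)|<1, x<0.
x=-0.43: |R|=0.5877
R=−1: 1+9/10x = −1+1/10x ⇒ -4/5x=2 ⇒ x=2/(-4/5)=-2.5000
Confirm numerically:
  x=-2.219: |R|=0.81602 <1
  x=-1.864: |R|=0.57114 <1
  x=-1.389: |R|=0.21960 <1
  x=-1.236: |R|=0.10004 <1
  x=-2.717: |R|=1.13651 >1
  x=-2.549: |R|=1.03124 >1
Interval (-2.5000, 0).

left endpoint -2.5000.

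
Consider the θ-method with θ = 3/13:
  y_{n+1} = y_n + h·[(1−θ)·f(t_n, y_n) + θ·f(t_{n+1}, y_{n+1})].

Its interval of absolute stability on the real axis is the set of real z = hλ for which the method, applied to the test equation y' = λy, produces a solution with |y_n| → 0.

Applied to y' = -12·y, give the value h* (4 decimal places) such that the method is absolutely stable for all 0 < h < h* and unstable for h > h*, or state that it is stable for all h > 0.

(-3.7143,0); λ=-12 ⇒ h* = (26/7)/12 = 0.3095.

Set f=λy, z=hλ:
  y_{n+1} = y_n + z·[10/13·y_n + 3/13·y_{n+1}] ⇒ (1 − 3/13z)y_{n+1} = (1 + 10/13z)y_n
  R(z) = (1 + 10/13z)/(1 − 3/13z).

Need |R(x)|<1, x<0.
x=-0.42: |R|=0.6171
R=−1: 1+10/13x = −1+3/13x ⇒ -7/13x=2 ⇒ x=2/(-7/13)=-3.7143
Confirm numerically:
  x=-3.624: |R|=0.97353 <1
  x=-2.953: |R|=0.75621 <1
  x=-2.757: |R|=0.68497 <1
  x=-2.644: |R|=0.64208 <1
  x=-4.167: |R|=1.12427 >1
  x=-3.949: |R|=1.06612 >1
  x=-3.807: |R|=1.02658 >1
So |R|<1 on (-3.7143, 0).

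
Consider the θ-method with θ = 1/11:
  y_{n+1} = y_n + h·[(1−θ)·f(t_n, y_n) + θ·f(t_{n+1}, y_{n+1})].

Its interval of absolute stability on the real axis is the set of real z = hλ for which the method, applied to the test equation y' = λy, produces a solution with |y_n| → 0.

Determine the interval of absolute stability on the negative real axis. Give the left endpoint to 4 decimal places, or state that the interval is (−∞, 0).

(-2.4444, 0).

With y'=λy (z=hλ):
  y_{n+1} = y_n + z·[10/11·y_n + 1/11·y_{n+1}] ⇒ (1 − 1/11z)y_{n+1} = (1 + 10/11z)y_n
  R(z) = (1 + 10/11z)/(1 − 1/11z).

Solve |R(x)|<1 on ℝ⁻.
x=-0.47: |R|=0.5493
R=−1: 1+10/11x = −1+1/11x ⇒ -9/11x=2 ⇒ x=2/(-9/11)=-2.4444
Confirm numerically:
  x=-1.730: |R|=0.49489 <1
  x=-1.665: |R|=0.44611 <1
  x=-1.084: |R|=0.01324 <1
  x=-1.073: |R|=0.02236 <1
  x=-2.692: |R|=1.16272 >1
  x=-2.635: |R|=1.12578 >1
So |R|<1 on (-2.4444, 0).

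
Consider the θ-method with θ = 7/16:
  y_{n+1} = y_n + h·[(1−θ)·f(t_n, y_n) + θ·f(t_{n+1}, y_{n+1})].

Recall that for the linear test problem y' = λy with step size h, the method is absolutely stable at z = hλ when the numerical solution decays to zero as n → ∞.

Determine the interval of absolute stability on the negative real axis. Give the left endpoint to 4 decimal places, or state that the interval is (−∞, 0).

z∈(-16.0000,0).

Set f=λy, z=hλ:
  y_{n+1} = y_n + z·[9/16·y_n + 7/16·y_{n+1}] ⇒ (1 − 7/16z)y_{n+1} = (1 + 9/16z)y_n
  Hence R(z) = (1 + 9/16z)/(1 − 7/16z).

Find x<0 with |R(x)|<1.
x=-1.2: |R|=0.2131
R=−1: 1+9/16x = −1+7/16x ⇒ -1/8x=2 ⇒ x=2/(-1/8)=-16.0000
Confirm numerically:
  x=-15.260: |R|=0.98795 <1
  x=-13.476: |R|=0.95425 <1
  x=-11.861: |R|=0.91641 <1
  x=-10.171: |R|=0.86630 <1
  x=-16.348: |R|=1.00534 >1
  x=-16.279: |R|=1.00429 >1
Interval (-16.0000, 0).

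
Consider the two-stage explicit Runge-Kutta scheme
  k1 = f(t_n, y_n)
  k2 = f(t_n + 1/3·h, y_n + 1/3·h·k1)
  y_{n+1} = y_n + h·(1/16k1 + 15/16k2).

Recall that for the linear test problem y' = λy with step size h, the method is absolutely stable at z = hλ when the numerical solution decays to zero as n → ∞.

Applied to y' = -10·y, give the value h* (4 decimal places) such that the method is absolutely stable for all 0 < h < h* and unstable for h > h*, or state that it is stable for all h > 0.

(-3.2000,0); λ=-10 ⇒ h* = (16/5)/10 = 0.3200.

Test eqn y'=λy, z=hλ:
  k1=λy_n ⇒ h·k1=z·y_n;  k2=λ(1+1/3z)y_n ⇒ h·k2=z(1+1/3z)y_n
  y_{n+1}/y_n = 1 + 1/16z + 15/16z(1+1/3z) = 1 + z + 5/16z²
  so R(z) = 1 + z + 5/16z².

Need |R(x)|<1, x<0.
x=-0.97: |R|=0.3240
R=1: x+5/16x²=0 ⇒ x=−16/5=-3.2000; min R=1−1/(4·5/16)=0.2000>−1
Confirm numerically:
  x=-2.380: |R|=0.39012 <1
  x=-2.281: |R|=0.34493 <1
  x=-1.930: |R|=0.23403 <1
  x=-1.285: |R|=0.23101 <1
  x=-3.549: |R|=1.38706 >1
  x=-3.351: |R|=1.15813 >1
Interval (-3.2000, 0).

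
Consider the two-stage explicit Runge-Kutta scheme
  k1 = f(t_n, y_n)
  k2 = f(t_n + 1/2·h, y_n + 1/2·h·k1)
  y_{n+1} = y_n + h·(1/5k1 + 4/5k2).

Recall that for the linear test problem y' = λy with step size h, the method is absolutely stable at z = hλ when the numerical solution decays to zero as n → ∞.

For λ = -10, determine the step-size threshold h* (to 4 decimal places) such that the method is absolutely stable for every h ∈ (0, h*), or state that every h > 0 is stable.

(-2.5000,0); λ=-10 ⇒ h* = (5/2)/10 = 0.2500.

On y'=λy, z=hλ:
  k1=λy_n ⇒ h·k1=z·y_n;  k2=λ(1+1/2z)y_n ⇒ h·k2=z(1+1/2z)y_n
  y_{n+1}/y_n = 1 + 1/5z + 4/5z(1+1/2z) = 1 + z + 2/5z²
  so R(z) = 1 + z + 2/5z².

Need |R(x)|<1, x<0.
x=-0.72: |R|=0.4874
R=1: x+2/5x²=0 ⇒ x=−5/2=-2.5000; min R=1−1/(4·2/5)=0.3750>−1
Confirm numerically:
  x=-2.279: |R|=0.79854 <1
  x=-2.077: |R|=0.64857 <1
  x=-1.764: |R|=0.48068 <1
  x=-2.792: |R|=1.32611 >1
  x=-2.747: |R|=1.27140 >1
Stable set (-2.5000, 0).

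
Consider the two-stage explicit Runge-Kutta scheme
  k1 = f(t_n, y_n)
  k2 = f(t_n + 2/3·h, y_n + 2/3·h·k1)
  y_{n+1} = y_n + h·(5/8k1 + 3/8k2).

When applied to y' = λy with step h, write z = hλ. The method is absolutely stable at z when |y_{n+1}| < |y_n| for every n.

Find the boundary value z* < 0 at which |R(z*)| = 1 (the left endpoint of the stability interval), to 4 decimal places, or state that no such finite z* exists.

On y'=λy, z=hλ:
  k1=λy_n ⇒ h·k1=z·y_n;  k2=λ(1+2/3z)y_n ⇒ h·k2=z(1+2/3z)y_n
  y_{n+1}/y_n = 1 + 5/8z + 3/8z(1+2/3z) = 1 + z + 1/4z²
  Hence R(z) = 1 + z + 1/4z².

Need |R(x)|<1, x<0.
x=-0.37: |R|=0.6642
R=1: x+1/4x²=0 ⇒ x=−4=-4.0000; min R=1−1/(4·1/4)=0.0000>−1
Confirm numerically:
  x=-3.585: |R|=0.62806 <1
  x=-3.320: |R|=0.43560 <1
  x=-3.098: |R|=0.30140 <1
  x=-1.877: |R|=0.00378 <1
  x=-4.453: |R|=1.50430 >1
  x=-4.352: |R|=1.38298 >1
  x=-4.103: |R|=1.10565 >1
Stable set (-4.0000, 0).

left endpoint -4.0000.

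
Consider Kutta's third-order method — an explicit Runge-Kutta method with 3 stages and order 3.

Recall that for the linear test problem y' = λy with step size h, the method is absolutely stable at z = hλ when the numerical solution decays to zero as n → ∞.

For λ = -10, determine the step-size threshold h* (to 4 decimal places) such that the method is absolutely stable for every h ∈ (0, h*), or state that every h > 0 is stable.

Set f=λy, z=hλ:
  order 3, 3-stage ⇒ R(z)=1+z+z^2/2+z^3/6
  (e.g. R(-1.09)=0.28821, |R|=0.28821)

Solve |R(x)|<1 on ℝ⁻.
x=-1.09: |R|=0.2882
|R(-2.16)|=0.5068 |R(-1.89)|=0.2292 |R(-1.29)|=0.1843
Bisect:
  x_lo=-2.9917 |R|=1.9792  x_hi=-0.1631 |R|=0.8494
  mid=-1.57740 |R|=0.01255 →hi
  mid=-2.28453 |R|=0.66218 →hi
  mid=-2.63810 |R|=1.21831 →lo
  mid=-2.46131 |R|=0.91741 →hi
  mid=-2.54970 |R|=1.06181 →lo
  mid=-2.50551 |R|=0.98814 →hi
  mid=-2.52761 |R|=1.02460 →lo
  mid=-2.51656 |R|=1.00628 →lo
  ...
  [-2.51276,-2.51259] ⇒ x*=-2.5127
Interval (-2.5127, 0).

(-2.5127,0); λ=-10 ⇒ h* = 0.2513.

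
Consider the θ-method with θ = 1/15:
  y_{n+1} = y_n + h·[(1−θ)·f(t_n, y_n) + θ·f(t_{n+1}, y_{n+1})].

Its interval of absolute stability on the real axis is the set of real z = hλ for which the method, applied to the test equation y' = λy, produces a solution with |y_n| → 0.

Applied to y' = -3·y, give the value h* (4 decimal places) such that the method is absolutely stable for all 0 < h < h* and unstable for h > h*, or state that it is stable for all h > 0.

(-2.3077,0); λ=-3 ⇒ h* = (30/13)/3 = 0.7692.

On y'=λy, z=hλ:
  y_{n+1} = y_n + z·[14/15·y_n + 1/15·y_{n+1}] ⇒ (1 − 1/15z)y_{n+1} = (1 + 14/15z)y_n
  Hence R(z) = (1 + 14/15z)/(1 − 1/15z).

Find x<0 with |R(x)|<1.
x=-0.72: |R|=0.3130
R=−1: 1+14/15x = −1+1/15x ⇒ -13/15x=2 ⇒ x=2/(-13/15)=-2.3077
Confirm numerically:
  x=-1.958: |R|=0.73193 <1
  x=-1.868: |R|=0.66113 <1
  x=-1.351: |R|=0.23937 <1
  x=-1.097: |R|=0.02224 <1
  x=-2.438: |R|=1.09714 >1
  x=-2.434: |R|=1.09418 >1
Interval (-2.3077, 0).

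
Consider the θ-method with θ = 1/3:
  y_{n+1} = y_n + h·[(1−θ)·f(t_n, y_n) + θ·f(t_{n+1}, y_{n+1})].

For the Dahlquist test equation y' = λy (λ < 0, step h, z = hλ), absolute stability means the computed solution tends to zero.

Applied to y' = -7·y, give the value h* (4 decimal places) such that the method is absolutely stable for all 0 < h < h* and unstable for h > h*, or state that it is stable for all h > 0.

On y'=λy, z=hλ:
  y_{n+1} = y_n + z·[2/3·y_n + 1/3·y_{n+1}] ⇒ (1 − 1/3z)y_{n+1} = (1 + 2/3z)y_n
  Hence R(z) = (1 + 2/3z)/(1 − 1/3z).

Need |R(x)|<1, x<0.
x=-0.7: |R|=0.4324
R=−1: 1+2/3x = −1+1/3x ⇒ -1/3x=2 ⇒ x=2/(-1/3)=-6.0000
Confirm numerically:
  x=-5.177: |R|=0.89935 <1
  x=-4.527: |R|=0.80430 <1
  x=-3.792: |R|=0.67491 <1
  x=-6.499: |R|=1.05253 >1
  x=-6.438: |R|=1.04641 >1
Interval (-6.0000, 0).

(-6.0000,0); λ=-7 ⇒ h* = (6)/7 = 0.8571.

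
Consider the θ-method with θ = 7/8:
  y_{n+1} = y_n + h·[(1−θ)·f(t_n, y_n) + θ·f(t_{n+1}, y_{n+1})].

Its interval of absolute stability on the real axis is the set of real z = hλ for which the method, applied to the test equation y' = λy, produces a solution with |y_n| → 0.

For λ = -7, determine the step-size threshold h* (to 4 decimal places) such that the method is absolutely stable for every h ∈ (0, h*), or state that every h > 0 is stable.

With y'=λy (z=hλ):
  y_{n+1} = y_n + z·[1/8·y_n + 7/8·y_{n+1}] ⇒ (1 − 7/8z)y_{n+1} = (1 + 1/8z)y_n
  Hence R(z) = (1 + 1/8z)/(1 − 7/8z).

Need |R(x)|<1, x<0.
x=-0.76: |R|=0.5435
x=-2: |R|=0.2727
x=-10: |R|=0.0256
x=-100: |R|=0.1299
θ=7/8≥1/2 ⇒ |1+1/8x|<|1−7/8x| ∀x<0 ⇒ stable on all of ℝ⁻.

(−∞, 0) — no finite endpoint. Any h>0 works for λ=-7.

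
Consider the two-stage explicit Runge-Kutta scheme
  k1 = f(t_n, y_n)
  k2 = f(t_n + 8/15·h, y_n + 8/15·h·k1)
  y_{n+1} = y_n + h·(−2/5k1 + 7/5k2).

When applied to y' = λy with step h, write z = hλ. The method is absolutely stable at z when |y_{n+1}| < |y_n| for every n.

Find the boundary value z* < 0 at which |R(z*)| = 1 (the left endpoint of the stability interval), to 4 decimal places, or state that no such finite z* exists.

With y'=λy (z=hλ):
  k1=λy_n ⇒ h·k1=z·y_n;  k2=λ(1+8/15z)y_n ⇒ h·k2=z(1+8/15z)y_n
  y_{n+1}/y_n = 1 − 2/5z + 7/5z(1+8/15z) = 1 + z + 56/75z²
  Hence R(z) = 1 + z + 56/75z².

Boundary: |R(x)|=1, x<0.
x=-1.3: |R|=0.9619
R=1: x+56/75x²=0 ⇒ x=−75/56=-1.3393; min R=1−1/(4·56/75)=0.6652>−1
Confirm numerically:
  x=-0.665: |R|=0.66519 <1
  x=-0.636: |R|=0.66602 <1
  x=-0.596: |R|=0.66923 <1
  x=-1.850: |R|=1.70547 >1
  x=-1.781: |R|=1.58740 >1
  x=-1.653: |R|=1.38720 >1
Interval (-1.3393, 0).

left endpoint -1.3393.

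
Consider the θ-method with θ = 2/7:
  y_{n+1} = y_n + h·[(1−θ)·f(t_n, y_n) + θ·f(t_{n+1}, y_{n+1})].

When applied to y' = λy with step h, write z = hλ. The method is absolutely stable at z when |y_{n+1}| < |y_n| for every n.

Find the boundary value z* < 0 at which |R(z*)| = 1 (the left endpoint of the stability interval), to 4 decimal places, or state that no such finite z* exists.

With y'=λy (z=hλ):
  y_{n+1} = y_n + z·[5/7·y_n + 2/7·y_{n+1}] ⇒ (1 − 2/7z)y_{n+1} = (1 + 5/7z)y_n
  R(z) = (1 + 5/7z)/(1 − 2/7z).

Find x<0 with |R(x)|<1.
x=-1.13: |R|=0.1458
R=−1: 1+5/7x = −1+2/7x ⇒ -3/7x=2 ⇒ x=2/(-3/7)=-4.6667
Confirm numerically:
  x=-4.156: |R|=0.89995 <1
  x=-3.428: |R|=0.73181 <1
  x=-3.127: |R|=0.65150 <1
  x=-5.033: |R|=1.06440 >1
  x=-4.709: |R|=1.00774 >1
So |R|<1 on (-4.6667, 0).

z* = -4.6667.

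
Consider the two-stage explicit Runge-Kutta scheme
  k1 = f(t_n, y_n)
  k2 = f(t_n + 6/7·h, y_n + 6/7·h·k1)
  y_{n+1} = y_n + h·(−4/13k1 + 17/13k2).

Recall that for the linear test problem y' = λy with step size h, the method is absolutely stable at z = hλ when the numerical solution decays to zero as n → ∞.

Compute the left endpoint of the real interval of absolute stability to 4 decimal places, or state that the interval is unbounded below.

z* = -0.8922.

On y'=λy, z=hλ:
  k1=λy_n ⇒ h·k1=z·y_n;  k2=λ(1+6/7z)y_n ⇒ h·k2=z(1+6/7z)y_n
  y_{n+1}/y_n = 1 − 4/13z + 17/13z(1+6/7z) = 1 + z + 102/91z²
  so R(z) = 1 + z + 102/91z².

Boundary: |R(x)|=1, x<0.
x=-0.93: |R|=1.0394
R=1: x+102/91x²=0 ⇒ x=−91/102=-0.8922; min R=1−1/(4·102/91)=0.7770>−1
Confirm numerically:
  x=-0.799: |R|=0.91657 <1
  x=-0.485: |R|=0.77866 <1
  x=-0.479: |R|=0.77818 <1
  x=-0.455: |R|=0.77705 <1
  x=-1.438: |R|=1.87980 >1
  x=-1.167: |R|=1.35951 >1
So |R|<1 on (-0.8922, 0).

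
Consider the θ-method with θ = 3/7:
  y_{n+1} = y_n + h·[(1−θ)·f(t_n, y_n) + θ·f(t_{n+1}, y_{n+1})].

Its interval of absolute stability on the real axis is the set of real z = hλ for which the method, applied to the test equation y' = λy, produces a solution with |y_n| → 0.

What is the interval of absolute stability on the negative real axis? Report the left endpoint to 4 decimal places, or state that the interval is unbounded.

(-14.0000, 0).

With y'=λy (z=hλ):
  y_{n+1} = y_n + z·[4/7·y_n + 3/7·y_{n+1}] ⇒ (1 − 3/7z)y_{n+1} = (1 + 4/7z)y_n
  R(z) = (1 + 4/7z)/(1 − 3/7z).

Find x<0 with |R(x)|<1.
x=-0.99: |R|=0.3049
R=−1: 1+4/7x = −1+3/7x ⇒ -1/7x=2 ⇒ x=2/(-1/7)=-14.0000
Confirm numerically:
  x=-13.788: |R|=0.99562 <1
  x=-7.865: |R|=0.79948 <1
  x=-7.543: |R|=0.78207 <1
  x=-5.885: |R|=0.67086 <1
  x=-14.355: |R|=1.00709 >1
  x=-14.261: |R|=1.00524 >1
Interval (-14.0000, 0).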